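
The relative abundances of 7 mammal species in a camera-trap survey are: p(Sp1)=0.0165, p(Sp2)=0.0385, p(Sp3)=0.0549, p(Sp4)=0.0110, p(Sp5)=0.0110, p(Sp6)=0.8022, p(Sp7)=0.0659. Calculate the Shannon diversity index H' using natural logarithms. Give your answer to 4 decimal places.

Each pᵢ ln pᵢ term (working shown to 6 dp, full precision carried): 0.0165×(-4.104395)=-0.067723, 0.0385×(-3.257097)=-0.125398, 0.0549×(-2.902242)=-0.159333, 0.011×(-4.509860)=-0.049608, 0.011×(-4.509860)=-0.049608, 0.8022×(-0.220397)=-0.176803, 0.0659×(-2.719617)=-0.179223.
Sum = -0.807696, so H' = 0.8077.

0.8077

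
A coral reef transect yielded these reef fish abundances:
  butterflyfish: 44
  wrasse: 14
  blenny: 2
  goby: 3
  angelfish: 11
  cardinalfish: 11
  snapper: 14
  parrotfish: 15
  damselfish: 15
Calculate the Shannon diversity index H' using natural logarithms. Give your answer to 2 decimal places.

Total N = 44+14+2+3+11+11+14+15+15 = 129, so the proportions are 0.3411, 0.1085, 0.0155, 0.0233, 0.0853, 0.0853, 0.1085, 0.1163, 0.1163 (working shown to 4 dp, full precision carried).
Each pᵢ ln pᵢ term: 0.3411×(-1.0756)=-0.3669, 0.1085×(-2.2208)=-0.2410, 0.0155×(-4.1667)=-0.0646, 0.0233×(-3.7612)=-0.0875, 0.0853×(-2.4619)=-0.2099, 0.0853×(-2.4619)=-0.2099, 0.1085×(-2.2208)=-0.2410, 0.1163×(-2.1518)=-0.2502, 0.1163×(-2.1518)=-0.2502.
Sum = -1.9212, so H' = 1.92.

1.92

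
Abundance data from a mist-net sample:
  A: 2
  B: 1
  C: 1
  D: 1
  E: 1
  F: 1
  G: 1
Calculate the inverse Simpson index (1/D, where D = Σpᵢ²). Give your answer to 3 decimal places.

Total N = 2+1+1+1+1+1+1 = 8, so the proportions are 0.25, 0.125, 0.125, 0.125, 0.125, 0.125, 0.125 (working shown to 7 dp, full precision carried).
D = 0.25² + 0.125² + 0.125² + 0.125² + 0.125² + 0.125² + 0.125² = 0.0625000 + 0.0156250 + 0.0156250 + 0.0156250 + 0.0156250 + 0.0156250 + 0.0156250 = 0.1562500.
So 1/D = 6.40000, i.e. 6.400 to 3 decimal places.

6.400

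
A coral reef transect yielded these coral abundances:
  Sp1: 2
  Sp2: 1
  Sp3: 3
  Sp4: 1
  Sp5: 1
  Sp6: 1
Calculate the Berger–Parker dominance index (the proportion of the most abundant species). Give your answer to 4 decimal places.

Total N = 2+1+3+1+1+1 = 9, so the proportions are 0.222222, 0.111111, 0.333333, 0.111111, 0.111111, 0.111111 (working shown to 6 dp, full precision carried).
The largest proportion is 0.333333, i.e. d = 0.3333 to 4 decimal places.

0.3333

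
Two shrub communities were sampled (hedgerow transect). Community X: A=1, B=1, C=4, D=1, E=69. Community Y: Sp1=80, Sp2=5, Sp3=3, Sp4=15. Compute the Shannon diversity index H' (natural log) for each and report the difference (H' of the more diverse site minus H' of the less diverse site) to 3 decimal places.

Community X: N=76, proportions 0.01316, 0.01316, 0.05263, 0.01316, 0.90789, giving H' = 0.41365 (working shown to 5 dp, full precision carried).
Community Y: N=103, proportions 0.7767, 0.04854, 0.02913, 0.14563, giving H' = 0.72671.
Difference = |0.41365 − 0.72671| = 0.31306, i.e. 0.313 to 3 decimal places.

0.313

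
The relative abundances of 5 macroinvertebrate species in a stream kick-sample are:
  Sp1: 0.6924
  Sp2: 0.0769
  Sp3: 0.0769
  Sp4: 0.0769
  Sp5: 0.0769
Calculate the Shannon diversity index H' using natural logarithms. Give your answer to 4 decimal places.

Each pᵢ ln pᵢ term (working shown to 6 dp, full precision carried): 0.6924×(-0.367591)=-0.254520, 0.0769×(-2.565249)=-0.197268, 0.0769×(-2.565249)=-0.197268, 0.0769×(-2.565249)=-0.197268, 0.0769×(-2.565249)=-0.197268.
Sum = -1.043591, so H' = 1.0436.

1.0436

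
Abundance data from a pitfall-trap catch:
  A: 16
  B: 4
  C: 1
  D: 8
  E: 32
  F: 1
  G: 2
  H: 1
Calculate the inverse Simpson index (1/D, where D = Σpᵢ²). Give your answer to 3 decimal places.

3.091

Total N = 16+4+1+8+32+1+2+1 = 65, so the proportions are 0.246154, 0.061538, 0.015385, 0.123077, 0.492308, 0.015385, 0.030769, 0.015385 (working shown to 6 dp, full precision carried).
D = 0.246154² + 0.061538² + 0.015385² + 0.123077² + 0.492308² + 0.015385² + 0.030769² + 0.015385² = 0.060592 + 0.003787 + 0.000237 + 0.015148 + 0.242367 + 0.000237 + 0.000947 + 0.000237 = 0.323550.
So 1/D = 3.09071, i.e. 3.091 to 3 decimal places.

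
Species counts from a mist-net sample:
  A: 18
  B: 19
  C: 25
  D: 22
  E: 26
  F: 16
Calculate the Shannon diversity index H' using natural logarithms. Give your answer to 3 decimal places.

1.777

Total N = 18+19+25+22+26+16 = 126, so the proportions are 0.14286, 0.15079, 0.19841, 0.1746, 0.20635, 0.12698 (working shown to 5 dp, full precision carried).
Each pᵢ ln pᵢ term: 0.14286×(-1.94591)=-0.27799, 0.15079×(-1.89184)=-0.28528, 0.19841×(-1.61741)=-0.32091, 0.1746×(-1.74524)=-0.30472, 0.20635×(-1.57819)=-0.32566, 0.12698×(-2.06369)=-0.26206.
Sum = -1.77662, so H' = 1.777.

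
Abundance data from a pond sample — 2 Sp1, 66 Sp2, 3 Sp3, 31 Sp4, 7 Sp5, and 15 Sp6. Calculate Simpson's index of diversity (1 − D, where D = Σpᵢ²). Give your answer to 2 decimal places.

0.64

Total N = 2+66+3+31+7+15 = 124, so the proportions are 0.0161, 0.5323, 0.0242, 0.25, 0.0565, 0.121 (working shown to 4 dp, full precision carried).
D = 0.0161² + 0.5323² + 0.0242² + 0.25² + 0.0565² + 0.121² = 0.0003 + 0.2833 + 0.0006 + 0.0625 + 0.0032 + 0.0146 = 0.3645.
So 1 − D = 0.6355, i.e. 0.64 to 2 decimal places.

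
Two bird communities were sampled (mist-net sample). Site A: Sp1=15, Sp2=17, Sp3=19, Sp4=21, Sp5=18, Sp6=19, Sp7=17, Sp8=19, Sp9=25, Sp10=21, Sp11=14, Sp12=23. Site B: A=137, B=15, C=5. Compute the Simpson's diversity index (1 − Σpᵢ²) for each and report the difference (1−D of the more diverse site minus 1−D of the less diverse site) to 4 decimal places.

Site A: N=228, proportions 0.065789, 0.074561, 0.083333, 0.092105, 0.078947, 0.083333, 0.074561, 0.083333, 0.109649, 0.092105, 0.061404, 0.100877, giving 1−D = 0.914551 (working shown to 6 dp, full precision carried).
Site B: N=157, proportions 0.872611, 0.095541, 0.031847, giving 1−D = 0.228407.
Difference = |0.914551 − 0.228407| = 0.686144, i.e. 0.6861 to 4 decimal places.

0.6861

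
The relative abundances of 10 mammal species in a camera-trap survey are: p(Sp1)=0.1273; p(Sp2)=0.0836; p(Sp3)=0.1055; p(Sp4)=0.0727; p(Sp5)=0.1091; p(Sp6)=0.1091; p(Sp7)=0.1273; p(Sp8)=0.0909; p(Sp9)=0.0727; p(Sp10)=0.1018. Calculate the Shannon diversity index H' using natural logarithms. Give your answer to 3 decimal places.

Each pᵢ ln pᵢ term (working shown to 5 dp, full precision carried): 0.1273×(-2.06121)=-0.26239, 0.0836×(-2.48171)=-0.20747, 0.1055×(-2.24904)=-0.23727, 0.0727×(-2.62141)=-0.19058, 0.1091×(-2.21549)=-0.24171, 0.1091×(-2.21549)=-0.24171, 0.1273×(-2.06121)=-0.26239, 0.0909×(-2.39800)=-0.21798, 0.0727×(-2.62141)=-0.19058, 0.1018×(-2.28475)=-0.23259.
Sum = -2.28467, so H' = 2.285.

2.285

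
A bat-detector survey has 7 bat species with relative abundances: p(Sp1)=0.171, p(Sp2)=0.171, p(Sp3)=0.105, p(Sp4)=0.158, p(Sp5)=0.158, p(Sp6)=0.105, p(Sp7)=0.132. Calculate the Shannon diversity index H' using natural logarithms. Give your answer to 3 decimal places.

1.928

Each pᵢ ln pᵢ term (working shown to 5 dp, full precision carried): 0.171×(-1.76609)=-0.30200, 0.171×(-1.76609)=-0.30200, 0.105×(-2.25379)=-0.23665, 0.158×(-1.84516)=-0.29154, 0.158×(-1.84516)=-0.29154, 0.105×(-2.25379)=-0.23665, 0.132×(-2.02495)=-0.26729.
Sum = -1.92766, so H' = 1.928.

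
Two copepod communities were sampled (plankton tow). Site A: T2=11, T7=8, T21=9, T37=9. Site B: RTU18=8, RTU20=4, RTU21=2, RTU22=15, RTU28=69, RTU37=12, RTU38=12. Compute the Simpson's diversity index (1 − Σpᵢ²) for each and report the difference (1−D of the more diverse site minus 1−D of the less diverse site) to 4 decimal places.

Site A: N=37, proportions 0.297297, 0.216216, 0.243243, 0.243243, giving 1−D = 0.746530 (working shown to 6 dp, full precision carried).
Site B: N=122, proportions 0.065574, 0.032787, 0.016393, 0.122951, 0.565574, 0.098361, 0.098361, giving 1−D = 0.640016.
Difference = |0.746530 − 0.640016| = 0.106514, i.e. 0.1065 to 4 decimal places.

0.1065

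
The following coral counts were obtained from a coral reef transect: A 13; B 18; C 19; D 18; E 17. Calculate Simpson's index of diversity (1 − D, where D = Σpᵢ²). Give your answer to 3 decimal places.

0.797

Total N = 13+18+19+18+17 = 85, so the proportions are 0.15294, 0.21176, 0.22353, 0.21176, 0.2 (working shown to 5 dp, full precision carried).
D = 0.15294² + 0.21176² + 0.22353² + 0.21176² + 0.2² = 0.02339 + 0.04484 + 0.04997 + 0.04484 + 0.04000 = 0.20304.
So 1 − D = 0.79696, i.e. 0.797 to 3 decimal places.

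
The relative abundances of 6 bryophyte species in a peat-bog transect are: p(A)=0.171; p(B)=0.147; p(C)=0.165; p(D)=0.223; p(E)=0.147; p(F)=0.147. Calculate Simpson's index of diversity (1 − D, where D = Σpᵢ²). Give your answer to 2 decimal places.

D = 0.171² + 0.147² + 0.165² + 0.223² + 0.147² + 0.147² = 0.0292 + 0.0216 + 0.0272 + 0.0497 + 0.0216 + 0.0216 = 0.1710 (working shown to 4 dp, full precision carried).
So 1 − D = 0.8290, i.e. 0.83 to 2 decimal places.

0.83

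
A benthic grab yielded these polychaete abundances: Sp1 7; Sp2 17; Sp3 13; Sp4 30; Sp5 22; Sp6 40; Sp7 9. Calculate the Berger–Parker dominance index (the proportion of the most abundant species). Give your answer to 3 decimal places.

Total N = 7+17+13+30+22+40+9 = 138, so the proportions are 0.05072, 0.12319, 0.0942, 0.21739, 0.15942, 0.28986, 0.06522 (working shown to 5 dp, full precision carried).
The largest proportion is 0.28986, i.e. d = 0.290 to 3 decimal places.

0.290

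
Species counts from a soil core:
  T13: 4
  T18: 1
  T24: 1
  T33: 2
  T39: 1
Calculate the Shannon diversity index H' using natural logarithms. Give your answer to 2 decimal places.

Total N = 4+1+1+2+1 = 9, so the proportions are 0.4444, 0.1111, 0.1111, 0.2222, 0.1111 (working shown to 4 dp, full precision carried).
Each pᵢ ln pᵢ term: 0.4444×(-0.8109)=-0.3604, 0.1111×(-2.1972)=-0.2441, 0.1111×(-2.1972)=-0.2441, 0.2222×(-1.5041)=-0.3342, 0.1111×(-2.1972)=-0.2441.
Sum = -1.4271, so H' = 1.43.

1.43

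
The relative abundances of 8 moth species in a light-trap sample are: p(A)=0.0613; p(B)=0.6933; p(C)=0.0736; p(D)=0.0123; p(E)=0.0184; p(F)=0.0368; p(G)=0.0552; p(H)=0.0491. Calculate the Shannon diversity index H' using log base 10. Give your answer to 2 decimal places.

Each pᵢ log₁₀ pᵢ term (working shown to 4 dp, full precision carried): 0.0613×(-1.2125)=-0.0743, 0.6933×(-0.1591)=-0.1103, 0.0736×(-1.1331)=-0.0834, 0.0123×(-1.9101)=-0.0235, 0.0184×(-1.7352)=-0.0319, 0.0368×(-1.4342)=-0.0528, 0.0552×(-1.2581)=-0.0694, 0.0491×(-1.3089)=-0.0643.
Sum = -0.5099, so H' = 0.51.

0.51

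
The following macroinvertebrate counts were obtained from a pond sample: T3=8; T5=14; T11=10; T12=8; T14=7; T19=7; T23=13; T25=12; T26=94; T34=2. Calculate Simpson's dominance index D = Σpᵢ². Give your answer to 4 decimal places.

Total N = 8+14+10+8+7+7+13+12+94+2 = 175, so the proportions are 0.045714, 0.08, 0.057143, 0.045714, 0.04, 0.04, 0.074286, 0.068571, 0.537143, 0.011429 (working shown to 6 dp, full precision carried).
D = 0.045714² + 0.08² + 0.057143² + 0.045714² + 0.04² + 0.04² + 0.074286² + 0.068571² + 0.537143² + 0.011429² = 0.002090 + 0.006400 + 0.003265 + 0.002090 + 0.001600 + 0.001600 + 0.005518 + 0.004702 + 0.288522 + 0.000131 = 0.315918.
To 4 decimal places, D = 0.3159.

0.3159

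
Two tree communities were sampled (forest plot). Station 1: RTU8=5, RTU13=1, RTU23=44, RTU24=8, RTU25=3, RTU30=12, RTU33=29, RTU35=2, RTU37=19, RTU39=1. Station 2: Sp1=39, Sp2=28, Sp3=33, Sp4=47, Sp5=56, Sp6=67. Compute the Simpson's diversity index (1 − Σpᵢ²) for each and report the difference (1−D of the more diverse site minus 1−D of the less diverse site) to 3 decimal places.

0.039

Station 1: N=124, proportions 0.04032, 0.00806, 0.35484, 0.06452, 0.02419, 0.09677, 0.23387, 0.01613, 0.15323, 0.00806, giving 1−D = 0.77979 (working shown to 5 dp, full precision carried).
Station 2: N=270, proportions 0.14444, 0.1037, 0.12222, 0.17407, 0.20741, 0.24815, giving 1−D = 0.81855.
Difference = |0.77979 − 0.81855| = 0.03876, i.e. 0.039 to 3 decimal places.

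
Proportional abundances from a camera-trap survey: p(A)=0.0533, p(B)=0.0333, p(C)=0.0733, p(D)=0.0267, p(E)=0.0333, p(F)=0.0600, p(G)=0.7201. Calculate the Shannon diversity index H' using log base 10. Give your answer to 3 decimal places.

Each pᵢ log₁₀ pᵢ term (working shown to 5 dp, full precision carried): 0.0533×(-1.27327)=-0.06787, 0.0333×(-1.47756)=-0.04920, 0.0733×(-1.13490)=-0.08319, 0.0267×(-1.57349)=-0.04201, 0.0333×(-1.47756)=-0.04920, 0.06×(-1.22185)=-0.07331, 0.7201×(-0.14261)=-0.10269.
Sum = -0.46747, so H' = 0.467.

0.467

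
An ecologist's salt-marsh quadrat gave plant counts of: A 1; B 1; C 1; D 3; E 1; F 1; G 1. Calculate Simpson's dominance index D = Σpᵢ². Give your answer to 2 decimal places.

0.19

Total N = 1+1+1+3+1+1+1 = 9, so the proportions are 0.11111, 0.11111, 0.11111, 0.33333, 0.11111, 0.11111, 0.11111 (working shown to 5 dp, full precision carried).
D = 0.11111² + 0.11111² + 0.11111² + 0.33333² + 0.11111² + 0.11111² + 0.11111² = 0.01235 + 0.01235 + 0.01235 + 0.11111 + 0.01235 + 0.01235 + 0.01235 = 0.18519.
To 2 decimal places, D = 0.19.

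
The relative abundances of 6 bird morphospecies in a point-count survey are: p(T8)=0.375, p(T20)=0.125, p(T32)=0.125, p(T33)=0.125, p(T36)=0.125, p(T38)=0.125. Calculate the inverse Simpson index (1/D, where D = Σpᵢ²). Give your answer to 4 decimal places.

D = 0.375² + 0.125² + 0.125² + 0.125² + 0.125² + 0.125² = 0.14062500 + 0.01562500 + 0.01562500 + 0.01562500 + 0.01562500 + 0.01562500 = 0.21875000 (working shown to 8 dp, full precision carried).
So 1/D = 4.571429, i.e. 4.5714 to 4 decimal places.

4.5714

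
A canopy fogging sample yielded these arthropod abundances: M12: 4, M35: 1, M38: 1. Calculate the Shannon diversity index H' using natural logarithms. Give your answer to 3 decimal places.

Total N = 4+1+1 = 6, so the proportions are 0.66667, 0.16667, 0.16667 (working shown to 5 dp, full precision carried).
Each pᵢ ln pᵢ term: 0.66667×(-0.40547)=-0.27031, 0.16667×(-1.79176)=-0.29863, 0.16667×(-1.79176)=-0.29863.
Sum = -0.86756, so H' = 0.868.

0.868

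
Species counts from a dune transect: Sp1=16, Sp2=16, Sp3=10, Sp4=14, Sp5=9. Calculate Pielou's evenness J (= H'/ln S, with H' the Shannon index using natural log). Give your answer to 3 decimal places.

0.983

Total N = 16+16+10+14+9 = 65, so the proportions are 0.24615, 0.24615, 0.15385, 0.21538, 0.13846 (working shown to 5 dp, full precision carried).
H' = −Σ pᵢ ln pᵢ = −((-0.34506) + (-0.34506) + (-0.28797) + (-0.33069) + (-0.27376)) = 1.58253.
With S = 5 species, ln S = 1.60944, so J = 1.58253/1.60944 = 0.98328, i.e. 0.983 to 3 decimal places.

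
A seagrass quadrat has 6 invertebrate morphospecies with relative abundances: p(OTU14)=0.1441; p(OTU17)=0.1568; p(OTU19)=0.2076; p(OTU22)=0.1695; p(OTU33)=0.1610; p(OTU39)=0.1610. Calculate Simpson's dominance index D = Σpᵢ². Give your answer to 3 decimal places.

0.169

D = 0.1441² + 0.1568² + 0.2076² + 0.1695² + 0.161² + 0.161² = 0.02076 + 0.02459 + 0.04310 + 0.02873 + 0.02592 + 0.02592 = 0.16902 (working shown to 5 dp, full precision carried).
To 3 decimal places, D = 0.169.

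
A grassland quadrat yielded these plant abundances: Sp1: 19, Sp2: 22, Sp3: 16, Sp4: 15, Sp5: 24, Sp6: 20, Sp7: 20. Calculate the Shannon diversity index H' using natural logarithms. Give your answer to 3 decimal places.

Total N = 19+22+16+15+24+20+20 = 136, so the proportions are 0.13971, 0.16176, 0.11765, 0.11029, 0.17647, 0.14706, 0.14706 (working shown to 5 dp, full precision carried).
Each pᵢ ln pᵢ term: 0.13971×(-1.96822)=-0.27497, 0.16176×(-1.82161)=-0.29467, 0.11765×(-2.14007)=-0.25177, 0.11029×(-2.20460)=-0.24315, 0.17647×(-1.73460)=-0.30611, 0.14706×(-1.91692)=-0.28190, 0.14706×(-1.91692)=-0.28190.
Sum = -1.93448, so H' = 1.934.

1.934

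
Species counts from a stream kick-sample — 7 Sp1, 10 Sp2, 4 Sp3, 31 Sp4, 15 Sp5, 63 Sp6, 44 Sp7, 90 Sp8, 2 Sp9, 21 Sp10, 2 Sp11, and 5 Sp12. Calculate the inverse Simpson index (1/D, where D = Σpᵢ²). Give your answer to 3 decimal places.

5.460

Total N = 7+10+4+31+15+63+44+90+2+21+2+5 = 294, so the proportions are 0.0238095, 0.0340136, 0.0136054, 0.1054422, 0.0510204, 0.2142857, 0.1496599, 0.3061224, 0.0068027, 0.0714286, 0.0068027, 0.0170068 (working shown to 7 dp, full precision carried).
D = 0.0238095² + 0.0340136² + 0.0136054² + 0.1054422² + 0.0510204² + 0.2142857² + 0.1496599² + 0.3061224² + 0.0068027² + 0.0714286² + 0.0068027² + 0.0170068² = 0.0005669 + 0.0011569 + 0.0001851 + 0.0111181 + 0.0026031 + 0.0459184 + 0.0223981 + 0.0937110 + 0.0000463 + 0.0051020 + 0.0000463 + 0.0002892 = 0.1831413.
So 1/D = 5.46027, i.e. 5.460 to 3 decimal places.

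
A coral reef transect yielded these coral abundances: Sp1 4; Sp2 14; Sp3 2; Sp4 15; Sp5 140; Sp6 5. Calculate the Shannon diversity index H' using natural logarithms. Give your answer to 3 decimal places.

0.835

Total N = 4+14+2+15+140+5 = 180, so the proportions are 0.02222, 0.07778, 0.01111, 0.08333, 0.77778, 0.02778 (working shown to 5 dp, full precision carried).
Each pᵢ ln pᵢ term: 0.02222×(-3.80666)=-0.08459, 0.07778×(-2.55390)=-0.19864, 0.01111×(-4.49981)=-0.05000, 0.08333×(-2.48491)=-0.20708, 0.77778×(-0.25131)=-0.19547, 0.02778×(-3.58352)=-0.09954.
Sum = -0.83531, so H' = 0.835.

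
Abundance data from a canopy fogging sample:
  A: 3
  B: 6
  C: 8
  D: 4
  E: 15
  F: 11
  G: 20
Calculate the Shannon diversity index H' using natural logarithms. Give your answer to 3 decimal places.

1.770

Total N = 3+6+8+4+15+11+20 = 67, so the proportions are 0.04478, 0.08955, 0.1194, 0.0597, 0.22388, 0.16418, 0.29851 (working shown to 5 dp, full precision carried).
Each pᵢ ln pᵢ term: 0.04478×(-3.10608)=-0.13908, 0.08955×(-2.41293)=-0.21608, 0.1194×(-2.12525)=-0.25376, 0.0597×(-2.81840)=-0.16826, 0.22388×(-1.49664)=-0.33507, 0.16418×(-1.80680)=-0.29664, 0.29851×(-1.20896)=-0.36088.
Sum = -1.76978, so H' = 1.770.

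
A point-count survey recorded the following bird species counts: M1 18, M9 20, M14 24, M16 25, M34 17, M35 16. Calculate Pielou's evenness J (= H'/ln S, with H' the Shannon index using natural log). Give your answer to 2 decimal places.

Total N = 18+20+24+25+17+16 = 120, so the proportions are 0.15, 0.1667, 0.2, 0.2083, 0.1417, 0.1333 (working shown to 4 dp, full precision carried).
H' = −Σ pᵢ ln pᵢ = −((-0.2846) + (-0.2986) + (-0.3219) + (-0.3268) + (-0.2769) + (-0.2687)) = 1.7774.
With S = 6 species, ln S = 1.7918, so J = 1.7774/1.7918 = 0.9920, i.e. 0.99 to 2 decimal places.

0.99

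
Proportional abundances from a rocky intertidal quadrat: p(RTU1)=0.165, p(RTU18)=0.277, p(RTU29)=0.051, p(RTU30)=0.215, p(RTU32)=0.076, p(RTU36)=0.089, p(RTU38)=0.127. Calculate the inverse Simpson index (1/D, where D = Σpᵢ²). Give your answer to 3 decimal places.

D = 0.165² + 0.277² + 0.051² + 0.215² + 0.076² + 0.089² + 0.127² = 0.0272250 + 0.0767290 + 0.0026010 + 0.0462250 + 0.0057760 + 0.0079210 + 0.0161290 = 0.1826060 (working shown to 7 dp, full precision carried).
So 1/D = 5.47627, i.e. 5.476 to 3 decimal places.

5.476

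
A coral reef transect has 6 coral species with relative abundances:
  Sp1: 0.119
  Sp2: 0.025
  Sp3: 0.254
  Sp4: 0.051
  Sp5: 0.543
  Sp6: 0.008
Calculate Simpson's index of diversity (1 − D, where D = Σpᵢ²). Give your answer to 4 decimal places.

D = 0.119² + 0.025² + 0.254² + 0.051² + 0.543² + 0.008² = 0.014161 + 0.000625 + 0.064516 + 0.002601 + 0.294849 + 0.000064 = 0.376816 (working shown to 6 dp, full precision carried).
So 1 − D = 0.623184, i.e. 0.6232 to 4 decimal places.

0.6232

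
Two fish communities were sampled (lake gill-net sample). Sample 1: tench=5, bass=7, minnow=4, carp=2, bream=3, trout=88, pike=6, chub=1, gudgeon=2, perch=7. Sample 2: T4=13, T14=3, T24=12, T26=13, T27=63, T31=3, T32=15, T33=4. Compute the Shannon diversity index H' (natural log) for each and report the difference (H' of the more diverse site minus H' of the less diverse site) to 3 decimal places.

Sample 1: N=125, proportions 0.04, 0.056, 0.032, 0.016, 0.024, 0.704, 0.048, 0.008, 0.016, 0.056, giving H' = 1.21504 (working shown to 5 dp, full precision carried).
Sample 2: N=126, proportions 0.10317, 0.02381, 0.09524, 0.10317, 0.5, 0.02381, 0.11905, 0.03175, giving H' = 1.58007.
Difference = |1.21504 − 1.58007| = 0.36503, i.e. 0.365 to 3 decimal places.

0.365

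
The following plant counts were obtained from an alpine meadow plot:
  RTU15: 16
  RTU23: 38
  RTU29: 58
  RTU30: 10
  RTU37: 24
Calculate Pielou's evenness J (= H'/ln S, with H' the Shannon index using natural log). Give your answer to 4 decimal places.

0.8946

Total N = 16+38+58+10+24 = 146, so the proportions are 0.109589, 0.260274, 0.39726, 0.068493, 0.164384 (working shown to 6 dp, full precision carried).
H' = −Σ pᵢ ln pᵢ = −((-0.242303) + (-0.350334) + (-0.366736) + (-0.183632) + (-0.296803)) = 1.439808.
With S = 5 species, ln S = 1.609438, so J = 1.439808/1.609438 = 0.894603, i.e. 0.8946 to 4 decimal places.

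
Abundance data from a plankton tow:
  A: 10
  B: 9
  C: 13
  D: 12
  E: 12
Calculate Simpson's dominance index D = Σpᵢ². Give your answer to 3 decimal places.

Total N = 10+9+13+12+12 = 56, so the proportions are 0.17857, 0.16071, 0.23214, 0.21429, 0.21429 (working shown to 5 dp, full precision carried).
D = 0.17857² + 0.16071² + 0.23214² + 0.21429² + 0.21429² = 0.03189 + 0.02583 + 0.05389 + 0.04592 + 0.04592 = 0.20344.
To 3 decimal places, D = 0.203.

0.203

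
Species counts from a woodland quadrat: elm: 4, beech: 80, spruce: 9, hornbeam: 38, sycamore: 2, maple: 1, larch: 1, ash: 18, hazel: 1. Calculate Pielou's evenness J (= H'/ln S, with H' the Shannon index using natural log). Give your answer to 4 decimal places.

0.6152

Total N = 4+80+9+38+2+1+1+18+1 = 154, so the proportions are 0.025974, 0.519481, 0.058442, 0.246753, 0.012987, 0.006494, 0.006494, 0.116883, 0.006494 (working shown to 6 dp, full precision carried).
H' = −Σ pᵢ ln pᵢ = −((-0.094822) + (-0.340221) + (-0.165958) + (-0.345298) + (-0.056413) + (-0.032707) + (-0.032707) + (-0.250899) + (-0.032707)) = 1.351734.
With S = 9 species, ln S = 2.197225, so J = 1.351734/2.197225 = 0.615201, i.e. 0.6152 to 4 decimal places.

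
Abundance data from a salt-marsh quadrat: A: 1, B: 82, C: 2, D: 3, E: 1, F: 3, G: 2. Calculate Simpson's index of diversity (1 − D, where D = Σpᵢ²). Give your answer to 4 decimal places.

Total N = 1+82+2+3+1+3+2 = 94, so the proportions are 0.010638, 0.87234, 0.021277, 0.031915, 0.010638, 0.031915, 0.021277 (working shown to 6 dp, full precision carried).
D = 0.010638² + 0.87234² + 0.021277² + 0.031915² + 0.010638² + 0.031915² + 0.021277² = 0.000113 + 0.760978 + 0.000453 + 0.001019 + 0.000113 + 0.001019 + 0.000453 = 0.764147.
So 1 − D = 0.235853, i.e. 0.2359 to 4 decimal places.

0.2359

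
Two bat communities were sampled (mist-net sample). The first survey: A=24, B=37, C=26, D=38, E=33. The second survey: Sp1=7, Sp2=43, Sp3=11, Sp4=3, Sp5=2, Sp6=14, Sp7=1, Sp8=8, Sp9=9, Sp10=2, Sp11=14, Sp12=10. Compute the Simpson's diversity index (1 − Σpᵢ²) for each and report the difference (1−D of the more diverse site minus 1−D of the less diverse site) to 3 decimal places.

The first survey: N=158, proportions 0.1519, 0.23418, 0.16456, 0.24051, 0.20886, giving 1−D = 0.79354 (working shown to 5 dp, full precision carried).
The second survey: N=124, proportions 0.05645, 0.34677, 0.08871, 0.02419, 0.01613, 0.1129, 0.00806, 0.06452, 0.07258, 0.01613, 0.1129, 0.08065, giving 1−D = 0.82609.
Difference = |0.79354 − 0.82609| = 0.03255, i.e. 0.033 to 3 decimal places.

0.033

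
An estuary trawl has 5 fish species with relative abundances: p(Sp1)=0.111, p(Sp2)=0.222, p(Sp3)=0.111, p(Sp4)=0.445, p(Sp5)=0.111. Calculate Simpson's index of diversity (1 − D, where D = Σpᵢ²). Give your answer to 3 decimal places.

D = 0.111² + 0.222² + 0.111² + 0.445² + 0.111² = 0.01232 + 0.04928 + 0.01232 + 0.19803 + 0.01232 = 0.28427 (working shown to 5 dp, full precision carried).
So 1 − D = 0.71573, i.e. 0.716 to 3 decimal places.

0.716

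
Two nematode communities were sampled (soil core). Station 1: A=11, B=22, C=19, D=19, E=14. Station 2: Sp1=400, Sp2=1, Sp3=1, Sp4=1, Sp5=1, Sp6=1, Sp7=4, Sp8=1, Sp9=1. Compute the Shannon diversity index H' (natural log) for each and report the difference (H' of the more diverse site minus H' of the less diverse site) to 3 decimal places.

1.407

Station 1: N=85, proportions 0.129412, 0.258824, 0.223529, 0.223529, 0.164706, giving H' = 1.581295 (working shown to 6 dp, full precision carried).
Station 2: N=411, proportions 0.973236, 0.002433, 0.002433, 0.002433, 0.002433, 0.002433, 0.009732, 0.002433, 0.002433, giving H' = 0.173992.
Difference = |1.581295 − 0.173992| = 1.407303, i.e. 1.407 to 3 decimal places.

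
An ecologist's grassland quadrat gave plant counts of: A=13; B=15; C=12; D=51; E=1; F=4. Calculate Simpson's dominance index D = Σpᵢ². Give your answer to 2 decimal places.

0.34

Total N = 13+15+12+51+1+4 = 96, so the proportions are 0.1354, 0.1562, 0.125, 0.5312, 0.0104, 0.0417 (working shown to 4 dp, full precision carried).
D = 0.1354² + 0.1562² + 0.125² + 0.5312² + 0.0104² + 0.0417² = 0.0183 + 0.0244 + 0.0156 + 0.2822 + 0.0001 + 0.0017 = 0.3424.
To 2 decimal places, D = 0.34.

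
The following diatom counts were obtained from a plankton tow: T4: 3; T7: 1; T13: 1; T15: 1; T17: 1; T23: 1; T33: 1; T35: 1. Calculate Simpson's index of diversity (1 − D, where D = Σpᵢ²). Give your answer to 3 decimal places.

0.840

Total N = 3+1+1+1+1+1+1+1 = 10, so the proportions are 0.3, 0.1, 0.1, 0.1, 0.1, 0.1, 0.1, 0.1 (working shown to 5 dp, full precision carried).
D = 0.3² + 0.1² + 0.1² + 0.1² + 0.1² + 0.1² + 0.1² + 0.1² = 0.09000 + 0.01000 + 0.01000 + 0.01000 + 0.01000 + 0.01000 + 0.01000 + 0.01000 = 0.16000.
So 1 − D = 0.84000, i.e. 0.840 to 3 decimal places.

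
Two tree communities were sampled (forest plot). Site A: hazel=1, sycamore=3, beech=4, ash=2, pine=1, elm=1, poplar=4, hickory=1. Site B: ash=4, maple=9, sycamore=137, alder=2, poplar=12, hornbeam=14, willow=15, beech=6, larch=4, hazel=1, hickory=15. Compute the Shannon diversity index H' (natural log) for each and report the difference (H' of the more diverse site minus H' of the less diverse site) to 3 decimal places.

Site A: N=17, proportions 0.05882, 0.17647, 0.23529, 0.11765, 0.05882, 0.05882, 0.23529, 0.05882, giving H' = 1.90542 (working shown to 5 dp, full precision carried).
Site B: N=219, proportions 0.01826, 0.0411, 0.62557, 0.00913, 0.05479, 0.06393, 0.06849, 0.0274, 0.01826, 0.00457, 0.06849, giving H' = 1.43909.
Difference = |1.90542 − 1.43909| = 0.46633, i.e. 0.466 to 3 decimal places.

0.466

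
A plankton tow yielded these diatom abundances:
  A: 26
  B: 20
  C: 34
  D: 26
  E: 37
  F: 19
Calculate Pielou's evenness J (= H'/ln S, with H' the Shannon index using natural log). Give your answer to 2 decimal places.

Total N = 26+20+34+26+37+19 = 162, so the proportions are 0.1605, 0.1235, 0.2099, 0.1605, 0.2284, 0.1173 (working shown to 4 dp, full precision carried).
H' = −Σ pᵢ ln pᵢ = −((-0.2936) + (-0.2583) + (-0.3277) + (-0.2936) + (-0.3373) + (-0.2514)) = 1.7618.
With S = 6 species, ln S = 1.7918, so J = 1.7618/1.7918 = 0.9833, i.e. 0.98 to 2 decimal places.

0.98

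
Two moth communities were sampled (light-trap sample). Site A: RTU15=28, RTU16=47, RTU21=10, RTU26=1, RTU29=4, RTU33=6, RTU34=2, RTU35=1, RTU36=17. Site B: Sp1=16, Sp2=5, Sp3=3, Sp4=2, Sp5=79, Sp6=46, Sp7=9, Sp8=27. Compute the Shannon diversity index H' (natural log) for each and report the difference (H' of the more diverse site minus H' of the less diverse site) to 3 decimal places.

0.067

Site A: N=116, proportions 0.24138, 0.40517, 0.08621, 0.00862, 0.03448, 0.05172, 0.01724, 0.00862, 0.14655, giving H' = 1.62315 (working shown to 5 dp, full precision carried).
Site B: N=187, proportions 0.08556, 0.02674, 0.01604, 0.0107, 0.42246, 0.24599, 0.04813, 0.14439, giving H' = 1.55647.
Difference = |1.62315 − 1.55647| = 0.06668, i.e. 0.067 to 3 decimal places.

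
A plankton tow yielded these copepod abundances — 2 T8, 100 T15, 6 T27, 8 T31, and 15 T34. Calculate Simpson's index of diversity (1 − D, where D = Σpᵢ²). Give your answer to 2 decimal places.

Total N = 2+100+6+8+15 = 131, so the proportions are 0.0153, 0.7634, 0.0458, 0.0611, 0.1145 (working shown to 4 dp, full precision carried).
D = 0.0153² + 0.7634² + 0.0458² + 0.0611² + 0.1145² = 0.0002 + 0.5827 + 0.0021 + 0.0037 + 0.0131 = 0.6019.
So 1 − D = 0.3981, i.e. 0.40 to 2 decimal places.

0.40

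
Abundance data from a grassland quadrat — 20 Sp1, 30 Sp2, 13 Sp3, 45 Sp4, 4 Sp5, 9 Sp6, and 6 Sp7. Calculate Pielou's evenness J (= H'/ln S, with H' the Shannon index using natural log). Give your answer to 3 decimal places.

Total N = 20+30+13+45+4+9+6 = 127, so the proportions are 0.15748, 0.23622, 0.10236, 0.35433, 0.0315, 0.07087, 0.04724 (working shown to 5 dp, full precision carried).
H' = −Σ pᵢ ln pᵢ = −((-0.29110) + (-0.34086) + (-0.23331) + (-0.36763) + (-0.10891) + (-0.18758) + (-0.14421)) = 1.67359.
With S = 7 species, ln S = 1.94591, so J = 1.67359/1.94591 = 0.86006, i.e. 0.860 to 3 decimal places.

0.860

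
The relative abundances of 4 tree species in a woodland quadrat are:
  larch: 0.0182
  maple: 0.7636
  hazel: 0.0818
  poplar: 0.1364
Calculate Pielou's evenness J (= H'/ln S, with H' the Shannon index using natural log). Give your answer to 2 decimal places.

0.54

H' = −Σ pᵢ ln pᵢ = −((-0.0729) + (-0.2060) + (-0.2048) + (-0.2717)) = 0.7554 (working shown to 4 dp, full precision carried).
With S = 4 species, ln S = 1.3863, so J = 0.7554/1.3863 = 0.5449, i.e. 0.54 to 2 decimal places.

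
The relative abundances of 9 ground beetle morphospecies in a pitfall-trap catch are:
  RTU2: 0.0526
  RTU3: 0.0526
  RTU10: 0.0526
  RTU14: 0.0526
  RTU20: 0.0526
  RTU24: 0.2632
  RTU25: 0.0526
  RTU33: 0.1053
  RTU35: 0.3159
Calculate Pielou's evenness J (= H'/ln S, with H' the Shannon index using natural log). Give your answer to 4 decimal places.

H' = −Σ pᵢ ln pᵢ = −((-0.154909) + (-0.154909) + (-0.154909) + (-0.154909) + (-0.154909) + (-0.351330) + (-0.154909) + (-0.237024) + (-0.364021)) = 1.881830 (working shown to 6 dp, full precision carried).
With S = 9 species, ln S = 2.197225, so J = 1.881830/2.197225 = 0.856458, i.e. 0.8565 to 4 decimal places.

0.8565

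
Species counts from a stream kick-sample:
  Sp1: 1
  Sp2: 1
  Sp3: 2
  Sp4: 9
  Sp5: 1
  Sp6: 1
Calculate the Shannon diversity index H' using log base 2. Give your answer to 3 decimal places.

Total N = 1+1+2+9+1+1 = 15, so the proportions are 0.06667, 0.06667, 0.13333, 0.6, 0.06667, 0.06667 (working shown to 5 dp, full precision carried).
Each pᵢ log₂ pᵢ term: 0.06667×(-3.90689)=-0.26046, 0.06667×(-3.90689)=-0.26046, 0.13333×(-2.90689)=-0.38759, 0.6×(-0.73697)=-0.44218, 0.06667×(-3.90689)=-0.26046, 0.06667×(-3.90689)=-0.26046.
Sum = -1.87160, so H' = 1.872.

1.872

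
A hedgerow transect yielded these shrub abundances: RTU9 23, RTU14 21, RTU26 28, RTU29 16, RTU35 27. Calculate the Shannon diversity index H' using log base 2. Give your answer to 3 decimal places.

2.295

Total N = 23+21+28+16+27 = 115, so the proportions are 0.2, 0.18261, 0.24348, 0.13913, 0.23478 (working shown to 5 dp, full precision carried).
Each pᵢ log₂ pᵢ term: 0.2×(-2.32193)=-0.46439, 0.18261×(-2.45317)=-0.44797, 0.24348×(-2.03814)=-0.49624, 0.13913×(-2.84549)=-0.39589, 0.23478×(-2.09060)=-0.49084.
Sum = -2.29533, so H' = 2.295.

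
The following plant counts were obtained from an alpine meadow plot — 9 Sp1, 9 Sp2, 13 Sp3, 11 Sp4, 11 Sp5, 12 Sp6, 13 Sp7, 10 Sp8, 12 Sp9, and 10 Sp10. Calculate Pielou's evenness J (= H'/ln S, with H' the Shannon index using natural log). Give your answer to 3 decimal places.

0.996

Total N = 9+9+13+11+11+12+13+10+12+10 = 110, so the proportions are 0.08182, 0.08182, 0.11818, 0.1, 0.1, 0.10909, 0.11818, 0.09091, 0.10909, 0.09091 (working shown to 5 dp, full precision carried).
H' = −Σ pᵢ ln pᵢ = −((-0.20481) + (-0.20481) + (-0.25238) + (-0.23026) + (-0.23026) + (-0.24170) + (-0.25238) + (-0.21799) + (-0.24170) + (-0.21799)) = 2.29428.
With S = 10 species, ln S = 2.30259, so J = 2.29428/2.30259 = 0.99639, i.e. 0.996 to 3 decimal places.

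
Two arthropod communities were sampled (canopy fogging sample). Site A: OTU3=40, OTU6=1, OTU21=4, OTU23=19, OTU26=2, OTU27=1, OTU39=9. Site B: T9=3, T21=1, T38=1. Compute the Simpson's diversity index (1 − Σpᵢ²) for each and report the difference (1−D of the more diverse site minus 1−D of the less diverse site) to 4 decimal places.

Site A: N=76, proportions 0.526316, 0.013158, 0.052632, 0.25, 0.026316, 0.013158, 0.118421, giving 1−D = 0.642659 (working shown to 6 dp, full precision carried).
Site B: N=5, proportions 0.6, 0.2, 0.2, giving 1−D = 0.560000.
Difference = |0.642659 − 0.560000| = 0.082659, i.e. 0.0827 to 4 decimal places.

0.0827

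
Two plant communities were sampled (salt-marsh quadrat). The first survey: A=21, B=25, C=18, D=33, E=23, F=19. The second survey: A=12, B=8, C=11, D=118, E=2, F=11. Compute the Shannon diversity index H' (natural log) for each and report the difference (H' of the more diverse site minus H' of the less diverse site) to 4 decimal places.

The first survey: N=139, proportions 0.151079, 0.179856, 0.129496, 0.23741, 0.165468, 0.136691, giving H' = 1.769877 (working shown to 6 dp, full precision carried).
The second survey: N=162, proportions 0.074074, 0.049383, 0.067901, 0.728395, 0.012346, 0.067901, giving H' = 0.991700.
Difference = |1.769877 − 0.991700| = 0.778177, i.e. 0.7782 to 4 decimal places.

0.7782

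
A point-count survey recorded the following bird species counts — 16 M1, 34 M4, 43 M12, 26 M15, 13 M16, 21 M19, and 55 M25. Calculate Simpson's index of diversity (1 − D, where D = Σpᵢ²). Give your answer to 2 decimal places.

0.82

Total N = 16+34+43+26+13+21+55 = 208, so the proportions are 0.07692, 0.16346, 0.20673, 0.125, 0.0625, 0.10096, 0.26442 (working shown to 5 dp, full precision carried).
D = 0.07692² + 0.16346² + 0.20673² + 0.125² + 0.0625² + 0.10096² + 0.26442² = 0.00592 + 0.02672 + 0.04274 + 0.01562 + 0.00391 + 0.01019 + 0.06992 = 0.17502.
So 1 − D = 0.82498, i.e. 0.82 to 2 decimal places.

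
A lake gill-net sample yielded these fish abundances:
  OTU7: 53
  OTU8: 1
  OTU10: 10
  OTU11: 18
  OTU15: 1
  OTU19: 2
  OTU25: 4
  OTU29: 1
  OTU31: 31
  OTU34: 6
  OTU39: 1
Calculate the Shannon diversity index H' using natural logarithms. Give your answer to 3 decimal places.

1.652

Total N = 53+1+10+18+1+2+4+1+31+6+1 = 128, so the proportions are 0.41406, 0.00781, 0.07812, 0.14062, 0.00781, 0.01562, 0.03125, 0.00781, 0.24219, 0.04688, 0.00781 (working shown to 5 dp, full precision carried).
Each pᵢ ln pᵢ term: 0.41406×(-0.88174)=-0.36509, 0.00781×(-4.85203)=-0.03791, 0.07812×(-2.54945)=-0.19918, 0.14062×(-1.96166)=-0.27586, 0.00781×(-4.85203)=-0.03791, 0.01562×(-4.15888)=-0.06498, 0.03125×(-3.46574)=-0.10830, 0.00781×(-4.85203)=-0.03791, 0.24219×(-1.41804)=-0.34343, 0.04688×(-3.06027)=-0.14345, 0.00781×(-4.85203)=-0.03791.
Sum = -1.65192, so H' = 1.652.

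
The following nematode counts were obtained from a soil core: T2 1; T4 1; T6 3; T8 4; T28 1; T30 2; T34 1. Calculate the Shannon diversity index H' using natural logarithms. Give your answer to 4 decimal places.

1.7782

Total N = 1+1+3+4+1+2+1 = 13, so the proportions are 0.076923, 0.076923, 0.230769, 0.307692, 0.076923, 0.153846, 0.076923 (working shown to 6 dp, full precision carried).
Each pᵢ ln pᵢ term: 0.076923×(-2.564949)=-0.197304, 0.076923×(-2.564949)=-0.197304, 0.230769×(-1.466337)=-0.338385, 0.307692×(-1.178655)=-0.362663, 0.076923×(-2.564949)=-0.197304, 0.153846×(-1.871802)=-0.287970, 0.076923×(-2.564949)=-0.197304.
Sum = -1.778233, so H' = 1.7782.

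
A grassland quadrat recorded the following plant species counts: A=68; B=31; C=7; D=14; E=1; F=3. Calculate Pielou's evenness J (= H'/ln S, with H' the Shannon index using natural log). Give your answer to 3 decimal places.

0.677

Total N = 68+31+7+14+1+3 = 124, so the proportions are 0.54839, 0.25, 0.05645, 0.1129, 0.00806, 0.02419 (working shown to 5 dp, full precision carried).
H' = −Σ pᵢ ln pᵢ = −((-0.32946) + (-0.34657) + (-0.16226) + (-0.24627) + (-0.03887) + (-0.09004)) = 1.21347.
With S = 6 species, ln S = 1.79176, so J = 1.21347/1.79176 = 0.67725, i.e. 0.677 to 3 decimal places.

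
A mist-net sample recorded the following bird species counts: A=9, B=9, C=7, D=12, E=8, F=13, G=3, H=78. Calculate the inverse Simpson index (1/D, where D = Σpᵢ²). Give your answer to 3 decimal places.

Total N = 9+9+7+12+8+13+3+78 = 139, so the proportions are 0.064748, 0.064748, 0.05036, 0.086331, 0.057554, 0.093525, 0.021583, 0.561151 (working shown to 6 dp, full precision carried).
D = 0.064748² + 0.064748² + 0.05036² + 0.086331² + 0.057554² + 0.093525² + 0.021583² + 0.561151² = 0.004192 + 0.004192 + 0.002536 + 0.007453 + 0.003312 + 0.008747 + 0.000466 + 0.314891 = 0.345790.
So 1/D = 2.89193, i.e. 2.892 to 3 decimal places.

2.892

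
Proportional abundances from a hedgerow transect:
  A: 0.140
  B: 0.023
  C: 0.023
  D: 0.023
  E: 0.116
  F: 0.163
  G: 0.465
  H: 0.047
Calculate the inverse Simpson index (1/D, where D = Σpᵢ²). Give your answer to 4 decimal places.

3.5759

D = 0.14² + 0.023² + 0.023² + 0.023² + 0.116² + 0.163² + 0.465² + 0.047² = 0.019600000 + 0.000529000 + 0.000529000 + 0.000529000 + 0.013456000 + 0.026569000 + 0.216225000 + 0.002209000 = 0.279646000 (working shown to 9 dp, full precision carried).
So 1/D = 3.5759496, i.e. 3.5759 to 4 decimal places.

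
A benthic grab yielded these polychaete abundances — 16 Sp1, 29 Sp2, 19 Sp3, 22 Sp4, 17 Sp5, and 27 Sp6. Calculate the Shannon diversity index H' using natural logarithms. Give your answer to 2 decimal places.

Total N = 16+29+19+22+17+27 = 130, so the proportions are 0.1231, 0.2231, 0.1462, 0.1692, 0.1308, 0.2077 (working shown to 4 dp, full precision carried).
Each pᵢ ln pᵢ term: 0.1231×(-2.0949)=-0.2578, 0.2231×(-1.5002)=-0.3347, 0.1462×(-1.9231)=-0.2811, 0.1692×(-1.7765)=-0.3006, 0.1308×(-2.0343)=-0.2660, 0.2077×(-1.5717)=-0.3264.
Sum = -1.7667, so H' = 1.77.

1.77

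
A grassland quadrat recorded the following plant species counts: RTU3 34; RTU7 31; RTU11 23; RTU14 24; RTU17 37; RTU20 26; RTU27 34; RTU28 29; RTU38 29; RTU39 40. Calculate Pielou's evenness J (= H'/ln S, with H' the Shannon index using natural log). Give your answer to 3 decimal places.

Total N = 34+31+23+24+37+26+34+29+29+40 = 307, so the proportions are 0.11075, 0.10098, 0.07492, 0.07818, 0.12052, 0.08469, 0.11075, 0.09446, 0.09446, 0.13029 (working shown to 5 dp, full precision carried).
H' = −Σ pᵢ ln pᵢ = −((-0.24370) + (-0.23153) + (-0.19414) + (-0.19925) + (-0.25501) + (-0.20908) + (-0.24370) + (-0.22289) + (-0.22289) + (-0.26553)) = 2.28773.
With S = 10 species, ln S = 2.30259, so J = 2.28773/2.30259 = 0.99355, i.e. 0.994 to 3 decimal places.

0.994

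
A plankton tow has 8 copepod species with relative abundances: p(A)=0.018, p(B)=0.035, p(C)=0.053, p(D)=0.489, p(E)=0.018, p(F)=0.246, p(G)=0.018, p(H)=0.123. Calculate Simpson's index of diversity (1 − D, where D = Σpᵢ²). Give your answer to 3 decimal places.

D = 0.018² + 0.035² + 0.053² + 0.489² + 0.018² + 0.246² + 0.018² + 0.123² = 0.00032 + 0.00123 + 0.00281 + 0.23912 + 0.00032 + 0.06052 + 0.00032 + 0.01513 = 0.31977 (working shown to 5 dp, full precision carried).
So 1 − D = 0.68023, i.e. 0.680 to 3 decimal places.

0.680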